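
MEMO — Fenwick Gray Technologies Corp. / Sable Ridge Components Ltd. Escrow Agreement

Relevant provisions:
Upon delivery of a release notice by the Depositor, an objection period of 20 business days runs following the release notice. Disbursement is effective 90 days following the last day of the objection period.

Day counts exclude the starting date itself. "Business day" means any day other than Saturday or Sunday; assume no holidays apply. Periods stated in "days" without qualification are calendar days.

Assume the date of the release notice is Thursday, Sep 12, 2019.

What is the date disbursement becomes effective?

Jan 8, 2020

From Thursday, Sep 12, 2019, 20 business days (Sep 13, Sep 16, Sep 17, Sep 18, …, Oct 8, Oct 9, Oct 10, skipping weekends) brings us to Thursday, Oct 10, 2019, which is the last day of the objection period.
The date disbursement becomes effective: 90 calendar days after Oct 10, 2019 is Jan 8, 2020.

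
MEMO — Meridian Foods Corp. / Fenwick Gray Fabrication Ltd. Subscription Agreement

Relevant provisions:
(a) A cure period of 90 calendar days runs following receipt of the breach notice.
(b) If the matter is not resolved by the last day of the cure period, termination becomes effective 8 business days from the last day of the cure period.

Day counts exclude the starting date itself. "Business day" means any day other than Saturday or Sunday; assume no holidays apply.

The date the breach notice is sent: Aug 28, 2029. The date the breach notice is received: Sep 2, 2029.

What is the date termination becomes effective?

Dec 12, 2029

The last day of the cure period: 90 calendar days after Sep 2, 2029 is Dec 1, 2029.
From Saturday, Dec 1, 2029, 8 business days (Dec 3, Dec 4, Dec 5, Dec 6, Dec 7, Dec 10, Dec 11, Dec 12, skipping weekends) brings us to Wednesday, Dec 12, 2029, which is the date termination becomes effective.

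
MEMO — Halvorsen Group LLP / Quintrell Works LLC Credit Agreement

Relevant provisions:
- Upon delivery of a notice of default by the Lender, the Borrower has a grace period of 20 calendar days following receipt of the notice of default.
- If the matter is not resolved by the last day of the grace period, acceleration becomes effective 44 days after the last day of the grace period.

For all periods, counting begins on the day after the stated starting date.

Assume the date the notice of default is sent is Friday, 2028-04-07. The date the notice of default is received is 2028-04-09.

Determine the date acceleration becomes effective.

The last day of the grace period: 2028-04-09 + 20 days = 2028-04-29.
The date acceleration becomes effective: 44 calendar days after 2028-04-29 is 2028-06-12.

2028-06-12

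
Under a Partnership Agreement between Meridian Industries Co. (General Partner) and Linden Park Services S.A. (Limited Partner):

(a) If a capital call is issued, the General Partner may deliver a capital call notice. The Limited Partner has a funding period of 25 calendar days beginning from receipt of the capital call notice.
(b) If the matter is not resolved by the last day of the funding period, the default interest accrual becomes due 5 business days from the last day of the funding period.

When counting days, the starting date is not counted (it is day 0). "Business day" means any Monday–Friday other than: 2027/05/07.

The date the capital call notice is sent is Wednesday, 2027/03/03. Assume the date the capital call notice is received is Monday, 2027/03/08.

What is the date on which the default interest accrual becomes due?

Adding 25 calendar days to 2027/03/08 gives 2027/04/02, which is the last day of the funding period.
From Friday, 2027/04/02, 5 business days (Apr 5, Apr 6, Apr 7, Apr 8, Apr 9, skipping weekends) brings us to Friday, 2027/04/09, which is the date on which the default interest accrual becomes due.

2027/04/09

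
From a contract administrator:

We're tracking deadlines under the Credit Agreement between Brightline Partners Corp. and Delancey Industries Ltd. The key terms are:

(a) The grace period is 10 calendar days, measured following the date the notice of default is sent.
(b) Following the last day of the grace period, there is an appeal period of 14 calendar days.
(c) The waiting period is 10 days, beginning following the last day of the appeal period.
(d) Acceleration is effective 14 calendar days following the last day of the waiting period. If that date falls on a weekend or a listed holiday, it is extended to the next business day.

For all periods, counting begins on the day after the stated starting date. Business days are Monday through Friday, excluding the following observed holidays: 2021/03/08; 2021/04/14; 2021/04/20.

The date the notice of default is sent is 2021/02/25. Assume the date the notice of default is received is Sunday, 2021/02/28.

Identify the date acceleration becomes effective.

2021/04/15

Adding 10 calendar days to 2021/02/25 gives 2021/03/07, which is the last day of the grace period.
The last day of the appeal period: 14 calendar days after 2021/03/07 is 2021/03/21.
Adding 10 calendar days to 2021/03/21 gives 2021/03/31, which is the last day of the waiting period.
Adding 14 calendar days to 2021/03/31 gives 2021/04/14, which is the date acceleration becomes effective. That falls on Wednesday, a listed holiday, so it rolls to the next business day, Thursday, 2021/04/15.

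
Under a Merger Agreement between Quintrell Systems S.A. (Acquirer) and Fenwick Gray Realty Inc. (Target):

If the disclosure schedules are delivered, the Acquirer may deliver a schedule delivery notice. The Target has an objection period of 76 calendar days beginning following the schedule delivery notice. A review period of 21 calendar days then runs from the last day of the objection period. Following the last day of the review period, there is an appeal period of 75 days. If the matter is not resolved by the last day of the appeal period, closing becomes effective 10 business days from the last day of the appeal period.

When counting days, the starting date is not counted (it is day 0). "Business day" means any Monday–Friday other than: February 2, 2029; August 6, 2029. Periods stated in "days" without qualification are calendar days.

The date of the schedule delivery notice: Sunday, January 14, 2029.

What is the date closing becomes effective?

July 19, 2029

The last day of the objection period: January 14, 2029 + 76 days = March 31, 2029.
The last day of the review period: March 31, 2029 + 21 days = April 21, 2029.
The last day of the appeal period: 75 calendar days after April 21, 2029 is July 5, 2029.
The date closing becomes effective: 10 business days after Thursday, July 5, 2029, skipping weekends — Jul 6, Jul 9, Jul 10, Jul 11, Jul 12, Jul 13, Jul 16, Jul 17, Jul 18, Jul 19 — lands on Thursday, July 19, 2029.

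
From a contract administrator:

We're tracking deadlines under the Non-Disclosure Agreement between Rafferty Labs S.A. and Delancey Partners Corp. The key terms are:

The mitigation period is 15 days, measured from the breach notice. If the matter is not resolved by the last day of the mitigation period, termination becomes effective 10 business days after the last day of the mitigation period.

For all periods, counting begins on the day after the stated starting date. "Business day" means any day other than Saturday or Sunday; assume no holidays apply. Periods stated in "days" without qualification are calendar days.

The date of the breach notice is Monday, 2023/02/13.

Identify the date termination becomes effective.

2023/03/14

The last day of the mitigation period: 2023/02/13 + 15 days = 2023/02/28.
From Tuesday, 2023/02/28, 10 business days (Mar 1, Mar 2, Mar 3, Mar 6, Mar 7, Mar 8, Mar 9, Mar 10, Mar 13, Mar 14, skipping weekends) brings us to Tuesday, 2023/03/14, which is the date termination becomes effective.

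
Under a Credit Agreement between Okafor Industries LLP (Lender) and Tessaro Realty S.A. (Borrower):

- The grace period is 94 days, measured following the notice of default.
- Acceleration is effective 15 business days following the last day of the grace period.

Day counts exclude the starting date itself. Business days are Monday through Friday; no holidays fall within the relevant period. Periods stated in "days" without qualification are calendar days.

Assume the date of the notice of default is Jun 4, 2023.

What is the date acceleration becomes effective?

The last day of the grace period: Jun 4, 2023 + 94 days = Sep 6, 2023.
The date acceleration becomes effective: counting 15 business days from Wednesday, Sep 6, 2023 (Sep 7, Sep 8, Sep 11, Sep 12, …, Sep 25, Sep 26, Sep 27, skipping weekends) reaches Wednesday, Sep 27, 2023.

Sep 27, 2023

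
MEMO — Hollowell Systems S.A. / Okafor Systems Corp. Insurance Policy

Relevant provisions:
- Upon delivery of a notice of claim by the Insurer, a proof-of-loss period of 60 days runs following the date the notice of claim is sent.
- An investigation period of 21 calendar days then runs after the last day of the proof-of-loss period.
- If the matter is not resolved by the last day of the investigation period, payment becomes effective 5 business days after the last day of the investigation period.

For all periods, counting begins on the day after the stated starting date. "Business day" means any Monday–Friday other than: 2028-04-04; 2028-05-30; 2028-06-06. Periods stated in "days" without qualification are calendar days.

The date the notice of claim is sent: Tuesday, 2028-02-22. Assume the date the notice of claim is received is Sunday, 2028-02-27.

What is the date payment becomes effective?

2028-05-19

The last day of the proof-of-loss period: 2028-02-22 + 60 days = 2028-04-22.
The last day of the investigation period: 21 calendar days after 2028-04-22 is 2028-05-13.
From Saturday, 2028-05-13, 5 business days (May 15, May 16, May 17, May 18, May 19, skipping weekends) brings us to Friday, 2028-05-19, which is the date payment becomes effective.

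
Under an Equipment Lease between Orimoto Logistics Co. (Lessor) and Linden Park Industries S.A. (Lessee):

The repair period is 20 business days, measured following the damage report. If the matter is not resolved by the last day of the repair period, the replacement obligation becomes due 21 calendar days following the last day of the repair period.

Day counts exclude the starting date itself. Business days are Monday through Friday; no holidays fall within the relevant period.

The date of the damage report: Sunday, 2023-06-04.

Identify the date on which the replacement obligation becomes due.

From Sunday, 2023-06-04, 20 business days (Jun 5, Jun 6, Jun 7, Jun 8, …, Jun 28, Jun 29, Jun 30, skipping weekends) brings us to Friday, 2023-06-30, which is the last day of the repair period.
Adding 21 calendar days to 2023-06-30 gives 2023-07-21, which is the date on which the replacement obligation becomes due.

2023-07-21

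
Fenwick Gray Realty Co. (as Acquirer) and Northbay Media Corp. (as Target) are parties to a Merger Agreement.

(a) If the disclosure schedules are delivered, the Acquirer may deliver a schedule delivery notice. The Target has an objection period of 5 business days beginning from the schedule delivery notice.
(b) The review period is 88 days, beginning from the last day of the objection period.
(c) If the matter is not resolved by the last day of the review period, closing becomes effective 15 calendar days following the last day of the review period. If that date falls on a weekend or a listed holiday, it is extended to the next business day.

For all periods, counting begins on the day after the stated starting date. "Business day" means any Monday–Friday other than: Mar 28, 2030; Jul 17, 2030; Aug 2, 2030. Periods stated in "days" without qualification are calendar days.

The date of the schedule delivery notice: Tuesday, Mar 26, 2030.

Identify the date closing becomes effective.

Jul 15, 2030

The last day of the objection period: 5 business days after Tuesday, Mar 26, 2030, skipping weekends and the listed holiday on Mar 28 — Mar 27, Mar 29, Apr 1, Apr 2, Apr 3 — lands on Wednesday, Apr 3, 2030.
Adding 88 calendar days to Apr 3, 2030 gives Jun 30, 2030, which is the last day of the review period.
The date closing becomes effective: 15 calendar days after Jun 30, 2030 is Jul 15, 2030. Jul 15, 2030 is a Monday and is not a listed holiday, so no roll-forward applies.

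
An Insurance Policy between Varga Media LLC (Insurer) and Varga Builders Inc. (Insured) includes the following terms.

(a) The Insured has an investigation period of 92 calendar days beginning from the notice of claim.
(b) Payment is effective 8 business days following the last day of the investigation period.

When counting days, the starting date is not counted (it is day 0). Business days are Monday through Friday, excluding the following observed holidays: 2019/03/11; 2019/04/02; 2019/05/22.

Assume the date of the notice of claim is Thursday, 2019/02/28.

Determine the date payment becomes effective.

2019/06/12

The last day of the investigation period: 2019/02/28 + 92 days = 2019/05/31.
The date payment becomes effective: counting 8 business days from Friday, 2019/05/31 (Jun 3, Jun 4, Jun 5, Jun 6, Jun 7, Jun 10, Jun 11, Jun 12, skipping weekends) reaches Wednesday, 2019/06/12.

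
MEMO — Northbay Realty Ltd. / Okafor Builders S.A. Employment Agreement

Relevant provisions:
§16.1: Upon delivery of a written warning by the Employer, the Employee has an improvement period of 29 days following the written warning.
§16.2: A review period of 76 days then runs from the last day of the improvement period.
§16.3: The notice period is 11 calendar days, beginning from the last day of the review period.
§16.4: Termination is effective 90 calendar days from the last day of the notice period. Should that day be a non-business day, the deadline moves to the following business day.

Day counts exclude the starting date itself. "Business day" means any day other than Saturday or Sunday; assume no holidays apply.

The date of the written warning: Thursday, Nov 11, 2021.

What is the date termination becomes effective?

Jun 6, 2022

Adding 29 calendar days to Nov 11, 2021 gives Dec 10, 2021, which is the last day of the improvement period.
The last day of the review period: 76 calendar days after Dec 10, 2021 is Feb 24, 2022.
The last day of the notice period: 11 calendar days after Feb 24, 2022 is Mar 7, 2022.
The date termination becomes effective: 90 calendar days after Mar 7, 2022 is Jun 5, 2022. That falls on a Sunday, so it rolls to the next business day, Monday, Jun 6, 2022.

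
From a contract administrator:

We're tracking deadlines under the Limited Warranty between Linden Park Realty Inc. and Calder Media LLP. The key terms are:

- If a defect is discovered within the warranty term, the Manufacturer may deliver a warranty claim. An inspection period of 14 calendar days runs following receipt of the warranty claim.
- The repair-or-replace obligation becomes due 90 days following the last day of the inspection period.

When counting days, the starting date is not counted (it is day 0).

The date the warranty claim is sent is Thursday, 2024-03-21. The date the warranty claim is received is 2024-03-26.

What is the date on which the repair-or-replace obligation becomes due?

2024-07-08

The last day of the inspection period: 14 calendar days after 2024-03-26 is 2024-04-09.
Adding 90 calendar days to 2024-04-09 gives 2024-07-08, which is the date on which the repair-or-replace obligation becomes due.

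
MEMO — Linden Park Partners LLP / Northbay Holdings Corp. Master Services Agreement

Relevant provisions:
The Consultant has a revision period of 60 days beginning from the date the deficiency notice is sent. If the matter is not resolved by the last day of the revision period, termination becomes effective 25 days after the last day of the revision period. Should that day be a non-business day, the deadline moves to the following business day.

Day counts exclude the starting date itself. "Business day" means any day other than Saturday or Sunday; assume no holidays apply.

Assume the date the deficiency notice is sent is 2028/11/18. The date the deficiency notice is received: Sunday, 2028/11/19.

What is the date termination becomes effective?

The last day of the revision period: 2028/11/18 + 60 days = 2029/01/17.
The date termination becomes effective: 2029/01/17 + 25 days = 2029/02/11. That falls on a Sunday, so it rolls to the next business day, Monday, 2029/02/12.

2029/02/12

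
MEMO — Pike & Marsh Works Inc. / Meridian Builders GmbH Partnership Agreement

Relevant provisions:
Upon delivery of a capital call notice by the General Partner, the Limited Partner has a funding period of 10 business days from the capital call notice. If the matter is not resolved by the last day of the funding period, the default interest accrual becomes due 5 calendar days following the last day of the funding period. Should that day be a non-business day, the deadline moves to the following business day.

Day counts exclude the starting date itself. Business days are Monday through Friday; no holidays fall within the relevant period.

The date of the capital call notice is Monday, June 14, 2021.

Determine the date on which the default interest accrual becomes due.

July 5, 2021

The last day of the funding period: counting 10 business days from Monday, June 14, 2021 (Jun 15, Jun 16, Jun 17, Jun 18, Jun 21, Jun 22, Jun 23, Jun 24, Jun 25, Jun 28, skipping weekends) reaches Monday, June 28, 2021.
The date on which the default interest accrual becomes due: 5 calendar days after June 28, 2021 is July 3, 2021. That falls on a Saturday, so it rolls to the next business day, Monday, July 5, 2021.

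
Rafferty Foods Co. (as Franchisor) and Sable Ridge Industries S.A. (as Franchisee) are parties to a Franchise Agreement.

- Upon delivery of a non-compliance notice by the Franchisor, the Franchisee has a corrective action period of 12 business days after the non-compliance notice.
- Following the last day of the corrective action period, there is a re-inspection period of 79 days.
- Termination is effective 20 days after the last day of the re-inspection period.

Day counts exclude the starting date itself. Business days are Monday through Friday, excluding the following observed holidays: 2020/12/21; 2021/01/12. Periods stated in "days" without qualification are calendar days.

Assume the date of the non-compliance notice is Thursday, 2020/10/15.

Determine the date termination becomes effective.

The last day of the corrective action period: counting 12 business days from Thursday, 2020/10/15 (Oct 16, Oct 19, Oct 20, Oct 21, …, Oct 29, Oct 30, Nov 2, skipping weekends) reaches Monday, 2020/11/02.
The last day of the re-inspection period: 79 calendar days after 2020/11/02 is 2021/01/20.
Adding 20 calendar days to 2021/01/20 gives 2021/02/09, which is the date termination becomes effective.

2021/02/09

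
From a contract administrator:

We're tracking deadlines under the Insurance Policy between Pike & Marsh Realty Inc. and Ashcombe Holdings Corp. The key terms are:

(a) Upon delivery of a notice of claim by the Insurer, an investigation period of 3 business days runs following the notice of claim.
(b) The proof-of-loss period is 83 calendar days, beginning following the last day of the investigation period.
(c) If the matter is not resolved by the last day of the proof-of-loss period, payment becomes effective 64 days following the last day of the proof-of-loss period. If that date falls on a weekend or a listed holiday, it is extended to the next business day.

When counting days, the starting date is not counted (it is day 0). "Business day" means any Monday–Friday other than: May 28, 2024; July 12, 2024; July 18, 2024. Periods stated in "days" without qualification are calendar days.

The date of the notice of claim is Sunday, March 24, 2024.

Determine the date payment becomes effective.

From Sunday, March 24, 2024, 3 business days (Mar 25, Mar 26, Mar 27, skipping weekends) brings us to Wednesday, March 27, 2024, which is the last day of the investigation period.
Adding 83 calendar days to March 27, 2024 gives June 18, 2024, which is the last day of the proof-of-loss period.
The date payment becomes effective: June 18, 2024 + 64 days = August 21, 2024. August 21, 2024 is a Wednesday and is not a listed holiday, so no roll-forward applies.

August 21, 2024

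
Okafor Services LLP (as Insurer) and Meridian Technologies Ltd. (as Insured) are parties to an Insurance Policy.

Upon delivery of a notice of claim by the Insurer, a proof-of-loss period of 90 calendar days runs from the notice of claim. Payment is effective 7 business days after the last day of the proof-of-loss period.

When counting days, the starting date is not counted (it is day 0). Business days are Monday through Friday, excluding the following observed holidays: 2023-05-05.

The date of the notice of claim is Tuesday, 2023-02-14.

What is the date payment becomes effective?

2023-05-24

The last day of the proof-of-loss period: 2023-02-14 + 90 days = 2023-05-15.
The date payment becomes effective: counting 7 business days from Monday, 2023-05-15 (May 16, May 17, May 18, May 19, May 22, May 23, May 24, skipping weekends) reaches Wednesday, 2023-05-24.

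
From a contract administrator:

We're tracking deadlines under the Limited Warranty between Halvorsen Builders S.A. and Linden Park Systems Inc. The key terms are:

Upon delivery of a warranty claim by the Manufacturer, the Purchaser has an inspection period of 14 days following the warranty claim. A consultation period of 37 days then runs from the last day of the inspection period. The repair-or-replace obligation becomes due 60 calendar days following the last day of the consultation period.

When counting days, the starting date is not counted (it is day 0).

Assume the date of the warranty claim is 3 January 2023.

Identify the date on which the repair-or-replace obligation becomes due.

The last day of the inspection period: 3 January 2023 + 14 days = 17 January 2023.
The last day of the consultation period: 37 calendar days after 17 January 2023 is 23 February 2023.
Adding 60 calendar days to 23 February 2023 gives 24 April 2023, which is the date on which the repair-or-replace obligation becomes due.

24 April 2023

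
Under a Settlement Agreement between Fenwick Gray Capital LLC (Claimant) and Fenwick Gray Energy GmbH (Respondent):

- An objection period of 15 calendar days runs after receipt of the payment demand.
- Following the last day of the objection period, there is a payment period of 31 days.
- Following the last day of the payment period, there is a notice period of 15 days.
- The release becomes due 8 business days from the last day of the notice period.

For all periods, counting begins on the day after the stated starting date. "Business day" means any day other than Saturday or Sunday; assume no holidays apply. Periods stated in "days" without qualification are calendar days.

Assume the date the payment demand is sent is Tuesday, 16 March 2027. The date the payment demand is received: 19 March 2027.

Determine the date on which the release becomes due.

The last day of the objection period: 19 March 2027 + 15 days = 3 April 2027.
Adding 31 calendar days to 3 April 2027 gives 4 May 2027, which is the last day of the payment period.
The last day of the notice period: 4 May 2027 + 15 days = 19 May 2027.
From Wednesday, 19 May 2027, 8 business days (May 20, May 21, May 24, May 25, May 26, May 27, May 28, May 31, skipping weekends) brings us to Monday, 31 May 2027, which is the date on which the release becomes due.

31 May 2027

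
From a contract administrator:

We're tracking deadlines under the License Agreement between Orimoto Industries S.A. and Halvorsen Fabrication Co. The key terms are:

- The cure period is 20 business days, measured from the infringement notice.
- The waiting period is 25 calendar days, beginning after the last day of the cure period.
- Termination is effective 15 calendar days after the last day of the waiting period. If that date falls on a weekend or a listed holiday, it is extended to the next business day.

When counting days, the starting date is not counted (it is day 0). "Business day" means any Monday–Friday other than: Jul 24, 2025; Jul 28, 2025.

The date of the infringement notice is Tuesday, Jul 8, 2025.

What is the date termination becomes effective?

The last day of the cure period: 20 business days after Tuesday, Jul 8, 2025, skipping weekends and the listed holidays on Jul 24, Jul 28 — Jul 9, Jul 10, Jul 11, Jul 14, …, Aug 5, Aug 6, Aug 7 — lands on Thursday, Aug 7, 2025.
Adding 25 calendar days to Aug 7, 2025 gives Sep 1, 2025, which is the last day of the waiting period.
Adding 15 calendar days to Sep 1, 2025 gives Sep 16, 2025, which is the date termination becomes effective. Sep 16, 2025 is a Tuesday and is not a listed holiday, so no roll-forward applies.

Sep 16, 2025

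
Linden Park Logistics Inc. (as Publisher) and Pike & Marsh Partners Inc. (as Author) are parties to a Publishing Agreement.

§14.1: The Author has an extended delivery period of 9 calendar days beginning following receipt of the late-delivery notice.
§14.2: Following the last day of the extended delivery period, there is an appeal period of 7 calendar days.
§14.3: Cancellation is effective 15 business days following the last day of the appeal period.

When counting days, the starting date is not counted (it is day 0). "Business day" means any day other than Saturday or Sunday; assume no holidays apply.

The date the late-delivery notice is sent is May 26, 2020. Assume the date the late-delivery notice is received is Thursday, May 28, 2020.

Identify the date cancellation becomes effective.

The last day of the extended delivery period: 9 calendar days after May 28, 2020 is Jun 6, 2020.
The last day of the appeal period: Jun 6, 2020 + 7 days = Jun 13, 2020.
The date cancellation becomes effective: 15 business days after Saturday, Jun 13, 2020, skipping weekends — Jun 15, Jun 16, Jun 17, Jun 18, …, Jul 1, Jul 2, Jul 3 — lands on Friday, Jul 3, 2020.

Jul 3, 2020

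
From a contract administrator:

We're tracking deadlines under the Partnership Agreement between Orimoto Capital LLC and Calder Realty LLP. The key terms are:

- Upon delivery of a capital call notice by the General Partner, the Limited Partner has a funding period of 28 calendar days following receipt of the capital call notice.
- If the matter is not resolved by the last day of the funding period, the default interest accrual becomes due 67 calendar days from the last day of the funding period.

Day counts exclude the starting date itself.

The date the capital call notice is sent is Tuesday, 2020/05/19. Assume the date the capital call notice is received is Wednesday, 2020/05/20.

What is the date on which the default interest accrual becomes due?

2020/08/23

The last day of the funding period: 28 calendar days after 2020/05/20 is 2020/06/17.
Adding 67 calendar days to 2020/06/17 gives 2020/08/23, which is the date on which the default interest accrual becomes due.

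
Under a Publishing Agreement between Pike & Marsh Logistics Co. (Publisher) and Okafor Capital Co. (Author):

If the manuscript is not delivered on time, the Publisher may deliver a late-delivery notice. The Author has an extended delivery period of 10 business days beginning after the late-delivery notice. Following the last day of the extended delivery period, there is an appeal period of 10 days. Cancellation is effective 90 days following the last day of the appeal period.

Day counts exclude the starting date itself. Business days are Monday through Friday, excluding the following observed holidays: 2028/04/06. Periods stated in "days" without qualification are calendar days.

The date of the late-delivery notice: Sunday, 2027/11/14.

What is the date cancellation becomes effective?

2028/03/05

From Sunday, 2027/11/14, 10 business days (Nov 15, Nov 16, Nov 17, Nov 18, Nov 19, Nov 22, Nov 23, Nov 24, Nov 25, Nov 26, skipping weekends) brings us to Friday, 2027/11/26, which is the last day of the extended delivery period.
The last day of the appeal period: 10 calendar days after 2027/11/26 is 2027/12/06.
The date cancellation becomes effective: 90 calendar days after 2027/12/06 is 2028/03/05.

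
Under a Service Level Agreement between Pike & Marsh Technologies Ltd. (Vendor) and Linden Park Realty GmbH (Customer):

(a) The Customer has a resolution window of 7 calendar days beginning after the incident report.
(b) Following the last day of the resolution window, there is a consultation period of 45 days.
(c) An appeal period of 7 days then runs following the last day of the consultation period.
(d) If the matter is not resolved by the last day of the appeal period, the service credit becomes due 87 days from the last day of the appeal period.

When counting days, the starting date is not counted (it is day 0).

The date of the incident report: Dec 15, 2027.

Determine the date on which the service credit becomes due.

May 9, 2028

The last day of the resolution window: Dec 15, 2027 + 7 days = Dec 22, 2027.
The last day of the consultation period: Dec 22, 2027 + 45 days = Feb 5, 2028.
Adding 7 calendar days to Feb 5, 2028 gives Feb 12, 2028, which is the last day of the appeal period.
The date on which the service credit becomes due: 87 calendar days after Feb 12, 2028 is May 9, 2028.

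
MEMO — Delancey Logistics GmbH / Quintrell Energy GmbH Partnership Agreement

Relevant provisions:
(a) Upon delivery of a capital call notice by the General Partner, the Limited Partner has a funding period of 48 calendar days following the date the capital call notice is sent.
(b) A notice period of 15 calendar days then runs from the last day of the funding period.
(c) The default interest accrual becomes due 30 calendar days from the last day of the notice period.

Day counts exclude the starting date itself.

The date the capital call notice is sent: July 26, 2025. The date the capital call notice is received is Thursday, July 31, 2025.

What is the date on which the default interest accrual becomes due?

Adding 48 calendar days to July 26, 2025 gives September 12, 2025, which is the last day of the funding period.
Adding 15 calendar days to September 12, 2025 gives September 27, 2025, which is the last day of the notice period.
The date on which the default interest accrual becomes due: 30 calendar days after September 27, 2025 is October 27, 2025.

October 27, 2025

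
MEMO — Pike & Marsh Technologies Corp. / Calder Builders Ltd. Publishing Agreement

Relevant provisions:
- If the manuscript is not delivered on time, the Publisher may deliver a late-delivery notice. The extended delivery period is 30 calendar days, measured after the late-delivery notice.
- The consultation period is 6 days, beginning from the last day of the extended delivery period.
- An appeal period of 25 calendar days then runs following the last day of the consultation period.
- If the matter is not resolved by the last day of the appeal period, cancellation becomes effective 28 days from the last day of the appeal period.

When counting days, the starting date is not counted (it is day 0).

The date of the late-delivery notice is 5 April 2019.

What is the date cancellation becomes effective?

3 July 2019

The last day of the extended delivery period: 5 April 2019 + 30 days = 5 May 2019.
The last day of the consultation period: 5 May 2019 + 6 days = 11 May 2019.
Adding 25 calendar days to 11 May 2019 gives 5 June 2019, which is the last day of the appeal period.
The date cancellation becomes effective: 5 June 2019 + 28 days = 3 July 2019.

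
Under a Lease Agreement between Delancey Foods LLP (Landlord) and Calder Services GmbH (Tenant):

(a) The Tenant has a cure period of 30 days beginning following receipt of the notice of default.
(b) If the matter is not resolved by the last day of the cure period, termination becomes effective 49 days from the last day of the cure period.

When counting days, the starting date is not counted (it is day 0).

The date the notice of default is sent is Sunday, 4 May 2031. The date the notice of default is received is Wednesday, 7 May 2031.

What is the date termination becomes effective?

The last day of the cure period: 7 May 2031 + 30 days = 6 June 2031.
Adding 49 calendar days to 6 June 2031 gives 25 July 2031, which is the date termination becomes effective.

25 July 2031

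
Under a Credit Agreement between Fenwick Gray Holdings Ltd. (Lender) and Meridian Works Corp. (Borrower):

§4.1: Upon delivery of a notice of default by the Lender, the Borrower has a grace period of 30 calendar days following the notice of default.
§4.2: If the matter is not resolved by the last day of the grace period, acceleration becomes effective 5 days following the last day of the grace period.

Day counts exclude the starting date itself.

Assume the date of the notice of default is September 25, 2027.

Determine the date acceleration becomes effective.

Adding 30 calendar days to September 25, 2027 gives October 25, 2027, which is the last day of the grace period.
Adding 5 calendar days to October 25, 2027 gives October 30, 2027, which is the date acceleration becomes effective.

October 30, 2027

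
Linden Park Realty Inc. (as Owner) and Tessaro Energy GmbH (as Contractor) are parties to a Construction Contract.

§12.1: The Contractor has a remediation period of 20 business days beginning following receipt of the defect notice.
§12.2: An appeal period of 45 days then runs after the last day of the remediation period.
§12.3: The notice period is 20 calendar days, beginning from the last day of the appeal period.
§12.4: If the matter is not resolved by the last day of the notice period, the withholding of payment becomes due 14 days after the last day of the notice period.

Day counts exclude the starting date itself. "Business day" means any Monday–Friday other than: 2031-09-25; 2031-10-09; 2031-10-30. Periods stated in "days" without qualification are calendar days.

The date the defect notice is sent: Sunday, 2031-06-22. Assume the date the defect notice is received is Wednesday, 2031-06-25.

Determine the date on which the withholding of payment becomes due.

The last day of the remediation period: 20 business days after Wednesday, 2031-06-25, skipping weekends — Jun 26, Jun 27, Jun 30, Jul 1, …, Jul 21, Jul 22, Jul 23 — lands on Wednesday, 2031-07-23.
The last day of the appeal period: 2031-07-23 + 45 days = 2031-09-06.
Adding 20 calendar days to 2031-09-06 gives 2031-09-26, which is the last day of the notice period.
The date on which the withholding of payment becomes due: 2031-09-26 + 14 days = 2031-10-10.

2031-10-10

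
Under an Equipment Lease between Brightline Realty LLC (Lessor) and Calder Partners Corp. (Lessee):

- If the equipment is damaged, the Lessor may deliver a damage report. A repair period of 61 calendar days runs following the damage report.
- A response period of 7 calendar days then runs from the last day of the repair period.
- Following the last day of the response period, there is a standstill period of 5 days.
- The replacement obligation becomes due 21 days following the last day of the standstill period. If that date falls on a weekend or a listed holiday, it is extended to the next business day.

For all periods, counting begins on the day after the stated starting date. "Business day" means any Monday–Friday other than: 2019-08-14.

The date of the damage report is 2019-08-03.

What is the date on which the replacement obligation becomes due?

Adding 61 calendar days to 2019-08-03 gives 2019-10-03, which is the last day of the repair period.
Adding 7 calendar days to 2019-10-03 gives 2019-10-10, which is the last day of the response period.
Adding 5 calendar days to 2019-10-10 gives 2019-10-15, which is the last day of the standstill period.
The date on which the replacement obligation becomes due: 2019-10-15 + 21 days = 2019-11-05. 2019-11-05 is a Tuesday and is not a listed holiday, so no roll-forward applies.

2019-11-05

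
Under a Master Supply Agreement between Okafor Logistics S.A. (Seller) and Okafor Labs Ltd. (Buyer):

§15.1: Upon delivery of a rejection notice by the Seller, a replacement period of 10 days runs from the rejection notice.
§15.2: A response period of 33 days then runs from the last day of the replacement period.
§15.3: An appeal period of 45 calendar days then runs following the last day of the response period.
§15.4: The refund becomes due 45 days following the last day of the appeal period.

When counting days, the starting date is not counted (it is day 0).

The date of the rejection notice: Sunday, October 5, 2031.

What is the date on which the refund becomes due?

February 15, 2032

Adding 10 calendar days to October 5, 2031 gives October 15, 2031, which is the last day of the replacement period.
The last day of the response period: October 15, 2031 + 33 days = November 17, 2031.
The last day of the appeal period: November 17, 2031 + 45 days = January 1, 2032.
The date on which the refund becomes due: January 1, 2032 + 45 days = February 15, 2032.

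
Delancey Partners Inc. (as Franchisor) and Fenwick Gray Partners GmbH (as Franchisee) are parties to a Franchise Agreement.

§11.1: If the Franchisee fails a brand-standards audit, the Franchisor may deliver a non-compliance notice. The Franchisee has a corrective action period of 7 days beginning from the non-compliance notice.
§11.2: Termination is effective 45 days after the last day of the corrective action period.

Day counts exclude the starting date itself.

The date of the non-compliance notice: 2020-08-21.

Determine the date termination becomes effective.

The last day of the corrective action period: 2020-08-21 + 7 days = 2020-08-28.
The date termination becomes effective: 45 calendar days after 2020-08-28 is 2020-10-12.

2020-10-12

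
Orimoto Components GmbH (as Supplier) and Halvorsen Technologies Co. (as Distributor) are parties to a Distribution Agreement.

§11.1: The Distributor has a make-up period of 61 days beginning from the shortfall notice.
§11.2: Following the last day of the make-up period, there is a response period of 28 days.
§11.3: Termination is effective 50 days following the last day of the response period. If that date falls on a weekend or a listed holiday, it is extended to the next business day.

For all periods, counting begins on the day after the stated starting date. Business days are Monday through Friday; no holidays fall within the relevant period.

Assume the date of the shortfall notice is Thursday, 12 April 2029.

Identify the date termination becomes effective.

The last day of the make-up period: 12 April 2029 + 61 days = 12 June 2029.
The last day of the response period: 28 calendar days after 12 June 2029 is 10 July 2029.
Adding 50 calendar days to 10 July 2029 gives 29 August 2029, which is the date termination becomes effective. 29 August 2029 is a Wednesday, so no roll-forward applies.

29 August 2029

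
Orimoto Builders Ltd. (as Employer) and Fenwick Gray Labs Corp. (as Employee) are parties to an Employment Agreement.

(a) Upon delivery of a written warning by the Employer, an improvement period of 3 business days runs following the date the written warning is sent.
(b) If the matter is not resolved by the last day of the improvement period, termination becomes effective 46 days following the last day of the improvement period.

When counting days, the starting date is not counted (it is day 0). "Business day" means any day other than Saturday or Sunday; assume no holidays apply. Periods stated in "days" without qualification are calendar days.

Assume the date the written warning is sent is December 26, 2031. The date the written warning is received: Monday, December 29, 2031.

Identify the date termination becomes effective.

The last day of the improvement period: 3 business days after Friday, December 26, 2031, skipping weekends — Dec 29, Dec 30, Dec 31 — lands on Wednesday, December 31, 2031.
The date termination becomes effective: 46 calendar days after December 31, 2031 is February 15, 2032.

February 15, 2032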